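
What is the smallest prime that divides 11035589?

79

11035589 is odd.
Digit sum 32, not divisible by 3.
Ends in 9: not divisible by 5.
7: 11035589 = 7·1576512 + 5
11: 11035589 = 11·1003235 + 4
13: 11035589 = 13·848891 + 6
17: 11035589 = 17·649152 + 5
19: 11035589 = 19·580820 + 9
23: 11035589 = 23·479808 + 5
29: 11035589 = 29·380537 + 16
31: 11035589 = 31·355986 + 23
37: 11035589 = 37·298259 + 6
41: 11035589 = 41·269160 + 29
43: 11035589 = 43·256641 + 26
47: 11035589 = 47·234799 + 36
53: 11035589 = 53·208218 + 35
59: 11035589 = 59·187043 + 52
61: 11035589 = 61·180911 + 18
67: 11035589 = 67·164710 + 19
71: 11035589 = 71·155430 + 59
73: 11035589 = 73·151172 + 33
79: 11035589 = 79·139691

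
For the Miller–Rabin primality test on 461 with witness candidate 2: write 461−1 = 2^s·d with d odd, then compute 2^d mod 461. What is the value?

48

461 − 1 = 460 = 2^2 · 115, so d = 115.
2^1 ≡ 2 (mod 461)
2^2 ≡ 2^2 = 4 ≡ 4 (mod 461)
2^4 ≡ 4^2 = 16 ≡ 16 (mod 461)
2^8 ≡ 16^2 = 256 ≡ 256 (mod 461)
2^16 ≡ 256^2 = 65536 ≡ 74 (mod 461)
2^32 ≡ 74^2 = 5476 ≡ 405 (mod 461)
2^64 ≡ 405^2 = 164025 ≡ 370 (mod 461)
115 = 64 + 32 + 16 + 2 + 1 in binary powers of 2.
So 2^115 ≡ 370 · 405 · 74 · 4 · 2 ≡ 48 (mod 461).
Squaring chain: 48 → 460; reaches −1, so base 2 does not prove 461 composite.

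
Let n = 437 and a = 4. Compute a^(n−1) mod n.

123

4^1 ≡ 4 (mod 437)
4^2 ≡ 4^2 = 16 ≡ 16 (mod 437)
4^4 ≡ 16^2 = 256 ≡ 256 (mod 437)
4^8 ≡ 256^2 = 65536 ≡ 423 (mod 437)
4^16 ≡ 423^2 = 178929 ≡ 196 (mod 437)
4^32 ≡ 196^2 = 38416 ≡ 397 (mod 437)
4^64 ≡ 397^2 = 157609 ≡ 289 (mod 437)
4^128 ≡ 289^2 = 83521 ≡ 54 (mod 437)
4^256 ≡ 54^2 = 2916 ≡ 294 (mod 437)
436 = 256 + 128 + 32 + 16 + 4 in binary powers of 2.
So 4^436 ≡ 294 · 54 · 397 · 196 · 256 ≡ 123 (mod 437).
Since 123 ≠ 1, base 4 is a Fermat witness: 437 is composite.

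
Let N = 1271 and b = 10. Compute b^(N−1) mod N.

780

10^1 ≡ 10 (mod 1271)
10^2 ≡ 10^2 = 100 ≡ 100 (mod 1271)
10^4 ≡ 100^2 = 10000 ≡ 1103 (mod 1271)
10^8 ≡ 1103^2 = 1216609 ≡ 262 (mod 1271)
10^16 ≡ 262^2 = 68644 ≡ 10 (mod 1271)
10^32 ≡ 10^2 = 100 ≡ 100 (mod 1271)
10^64 ≡ 100^2 = 10000 ≡ 1103 (mod 1271)
10^128 ≡ 1103^2 = 1216609 ≡ 262 (mod 1271)
10^256 ≡ 262^2 = 68644 ≡ 10 (mod 1271)
10^512 ≡ 10^2 = 100 ≡ 100 (mod 1271)
10^1024 ≡ 100^2 = 10000 ≡ 1103 (mod 1271)
1270 = 1024 + 128 + 64 + 32 + 16 + 4 + 2 in binary powers of 2.
So 10^1270 ≡ 1103 · 262 · 1103 · 100 · 10 · 1103 · 100 ≡ 780 (mod 1271).
Since 780 ≠ 1, base 10 is a Fermat witness: 1271 is composite.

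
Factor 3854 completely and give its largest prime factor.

3854 = 2 · 1927
1927 = 41 · 47
47 is prime.
So 3854 = 2 · 41 · 47; the largest prime factor is 47.

47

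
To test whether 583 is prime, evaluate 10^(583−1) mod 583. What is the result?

386

10^1 ≡ 10 (mod 583)
10^2 ≡ 10^2 = 100 ≡ 100 (mod 583)
10^4 ≡ 100^2 = 10000 ≡ 89 (mod 583)
10^8 ≡ 89^2 = 7921 ≡ 342 (mod 583)
10^16 ≡ 342^2 = 116964 ≡ 364 (mod 583)
10^32 ≡ 364^2 = 132496 ≡ 155 (mod 583)
10^64 ≡ 155^2 = 24025 ≡ 122 (mod 583)
10^128 ≡ 122^2 = 14884 ≡ 309 (mod 583)
10^256 ≡ 309^2 = 95481 ≡ 452 (mod 583)
10^512 ≡ 452^2 = 204304 ≡ 254 (mod 583)
582 = 512 + 64 + 4 + 2 in binary powers of 2.
So 10^582 ≡ 254 · 122 · 89 · 100 ≡ 386 (mod 583).
Since 386 ≠ 1, base 10 is a Fermat witness: 583 is composite.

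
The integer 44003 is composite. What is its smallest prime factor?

79

44003 is odd.
Digit sum 11, not divisible by 3.
Ends in 3: not divisible by 5.
7: 44003 = 7·6286 + 1
11: 44003 = 11·4000 + 3
13: 44003 = 13·3384 + 11
17: 44003 = 17·2588 + 7
19: 44003 = 19·2315 + 18
23: 44003 = 23·1913 + 4
29: 44003 = 29·1517 + 10
31: 44003 = 31·1419 + 14
37: 44003 = 37·1189 + 10
41: 44003 = 41·1073 + 10
43: 44003 = 43·1023 + 14
47: 44003 = 47·936 + 11
53: 44003 = 53·830 + 13
59: 44003 = 59·745 + 48
61: 44003 = 61·721 + 22
67: 44003 = 67·656 + 51
71: 44003 = 71·619 + 54
73: 44003 = 73·602 + 57
79: 44003 = 79·557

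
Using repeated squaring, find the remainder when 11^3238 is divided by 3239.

11^1 ≡ 11 (mod 3239)
11^2 ≡ 11^2 = 121 ≡ 121 (mod 3239)
11^4 ≡ 121^2 = 14641 ≡ 1685 (mod 3239)
11^8 ≡ 1685^2 = 2839225 ≡ 1861 (mod 3239)
11^16 ≡ 1861^2 = 3463321 ≡ 830 (mod 3239)
11^32 ≡ 830^2 = 688900 ≡ 2232 (mod 3239)
11^64 ≡ 2232^2 = 4981824 ≡ 242 (mod 3239)
11^128 ≡ 242^2 = 58564 ≡ 262 (mod 3239)
11^256 ≡ 262^2 = 68644 ≡ 625 (mod 3239)
11^512 ≡ 625^2 = 390625 ≡ 1945 (mod 3239)
11^1024 ≡ 1945^2 = 3783025 ≡ 3112 (mod 3239)
11^2048 ≡ 3112^2 = 9684544 ≡ 3173 (mod 3239)
3238 = 2048 + 1024 + 128 + 32 + 4 + 2 in binary powers of 2.
So 11^3238 ≡ 3173 · 3112 · 262 · 2232 · 1685 · 121 ≡ 3013 (mod 3239).
Since 3013 ≠ 1, base 11 is a Fermat witness: 3239 is composite.

3013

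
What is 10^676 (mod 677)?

1

10^1 ≡ 10 (mod 677)
10^2 ≡ 10^2 = 100 ≡ 100 (mod 677)
10^4 ≡ 100^2 = 10000 ≡ 522 (mod 677)
10^8 ≡ 522^2 = 272484 ≡ 330 (mod 677)
10^16 ≡ 330^2 = 108900 ≡ 580 (mod 677)
10^32 ≡ 580^2 = 336400 ≡ 608 (mod 677)
10^64 ≡ 608^2 = 369664 ≡ 22 (mod 677)
10^128 ≡ 22^2 = 484 ≡ 484 (mod 677)
10^256 ≡ 484^2 = 234256 ≡ 14 (mod 677)
10^512 ≡ 14^2 = 196 ≡ 196 (mod 677)
676 = 512 + 128 + 32 + 4 in binary powers of 2.
So 10^676 ≡ 196 · 484 · 608 · 522 ≡ 1 (mod 677).
Since the result is 1, base 10 gives no evidence that 677 is composite.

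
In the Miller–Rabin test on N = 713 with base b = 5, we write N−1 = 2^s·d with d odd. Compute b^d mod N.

304

713 − 1 = 712 = 2^3 · 89, so d = 89.
5^1 ≡ 5 (mod 713)
5^2 ≡ 5^2 = 25 ≡ 25 (mod 713)
5^4 ≡ 25^2 = 625 ≡ 625 (mod 713)
5^8 ≡ 625^2 = 390625 ≡ 614 (mod 713)
5^16 ≡ 614^2 = 376996 ≡ 532 (mod 713)
5^32 ≡ 532^2 = 283024 ≡ 676 (mod 713)
5^64 ≡ 676^2 = 456976 ≡ 656 (mod 713)
89 = 64 + 16 + 8 + 1 in binary powers of 2.
So 5^89 ≡ 656 · 532 · 614 · 5 ≡ 304 (mod 713).
Squaring chain: 304 → 439 → 211; never reaches −1, so base 5 is a Miller–Rabin witness that 713 is composite.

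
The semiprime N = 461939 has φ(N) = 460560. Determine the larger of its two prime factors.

φ(n) = (p−1)(q−1) = n − (p+q) + 1, so p + q = 461939 − 460560 + 1 = 1380.
p and q are the roots of t² − 1380t + 461939 = 0.
Discriminant: 1380² − 4·461939 = 1904400 − 1847756 = 56644; √56644 = 238.
q = (1380 − 238)/2 = 571, p = (1380 + 238)/2 = 809.
Check: 571 · 809 = 461939.

809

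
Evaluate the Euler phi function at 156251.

146880

Factor: 156251 = 37 · 41 · 103.
φ(156251) = (37−1) · (41−1) · (103−1) = 36 · 40 · 102 = 146880.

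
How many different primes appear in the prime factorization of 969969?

6

969969 = 3 · 323323
323323 = 7 · 46189
46189 = 11 · 4199
4199 = 13 · 323
323 = 17 · 19
969969 = 3 · 7 · 11 · 13 · 17 · 19, which has 6 distinct prime factors.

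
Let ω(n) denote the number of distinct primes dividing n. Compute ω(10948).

4

10948 = 2^2 · 2737
2737 = 7 · 391
391 = 17 · 23
10948 = 2^2 · 7 · 17 · 23, which has 4 distinct prime factors.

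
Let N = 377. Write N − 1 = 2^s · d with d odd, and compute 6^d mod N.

377 − 1 = 376 = 2^3 · 47, so d = 47.
6^1 ≡ 6 (mod 377)
6^2 ≡ 6^2 = 36 ≡ 36 (mod 377)
6^4 ≡ 36^2 = 1296 ≡ 165 (mod 377)
6^8 ≡ 165^2 = 27225 ≡ 81 (mod 377)
6^16 ≡ 81^2 = 6561 ≡ 152 (mod 377)
6^32 ≡ 152^2 = 23104 ≡ 107 (mod 377)
47 = 32 + 8 + 4 + 2 + 1 in binary powers of 2.
So 6^47 ≡ 107 · 81 · 165 · 36 · 6 ≡ 323 (mod 377).
Squaring chain: 323 → 277 → 198; never reaches −1, so base 6 is a Miller–Rabin witness that 377 is composite.

323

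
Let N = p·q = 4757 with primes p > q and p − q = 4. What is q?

67

Since p = q + 4, we have 4757 = q(q + 4), so q² + 4q − 4757 = 0.
Discriminant: 4² + 4·4757 = 16 + 19028 = 19044; √19044 = 138.
q = (−4 + 138)/2 = 67, and p = q + 4 = 71.
Check: 67 · 71 = 4757.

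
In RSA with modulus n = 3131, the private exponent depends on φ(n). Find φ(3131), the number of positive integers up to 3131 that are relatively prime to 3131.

3000

Factor: 3131 = 31 · 101.
φ(3131) = (31−1) · (101−1) = 30 · 100 = 3000.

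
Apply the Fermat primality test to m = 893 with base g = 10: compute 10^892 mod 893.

10^1 ≡ 10 (mod 893)
10^2 ≡ 10^2 = 100 ≡ 100 (mod 893)
10^4 ≡ 100^2 = 10000 ≡ 177 (mod 893)
10^8 ≡ 177^2 = 31329 ≡ 74 (mod 893)
10^16 ≡ 74^2 = 5476 ≡ 118 (mod 893)
10^32 ≡ 118^2 = 13924 ≡ 529 (mod 893)
10^64 ≡ 529^2 = 279841 ≡ 332 (mod 893)
10^128 ≡ 332^2 = 110224 ≡ 385 (mod 893)
10^256 ≡ 385^2 = 148225 ≡ 880 (mod 893)
10^512 ≡ 880^2 = 774400 ≡ 169 (mod 893)
892 = 512 + 256 + 64 + 32 + 16 + 8 + 4 in binary powers of 2.
So 10^892 ≡ 169 · 880 · 332 · 529 · 118 · 74 · 177 ≡ 332 (mod 893).
Since 332 ≠ 1, base 10 is a Fermat witness: 893 is composite.

332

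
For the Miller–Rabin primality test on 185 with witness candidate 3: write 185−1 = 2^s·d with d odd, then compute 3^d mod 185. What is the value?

185 − 1 = 184 = 2^3 · 23, so d = 23.
3^1 ≡ 3 (mod 185)
3^2 ≡ 3^2 = 9 ≡ 9 (mod 185)
3^4 ≡ 9^2 = 81 ≡ 81 (mod 185)
3^8 ≡ 81^2 = 6561 ≡ 86 (mod 185)
3^16 ≡ 86^2 = 7396 ≡ 181 (mod 185)
23 = 16 + 4 + 2 + 1 in binary powers of 2.
So 3^23 ≡ 181 · 81 · 9 · 3 ≡ 132 (mod 185).
Squaring chain: 132 → 34 → 46; never reaches −1, so base 3 is a Miller–Rabin witness that 185 is composite.

132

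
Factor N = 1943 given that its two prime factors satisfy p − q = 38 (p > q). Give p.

67

Since p = q + 38, we have 1943 = q(q + 38), so q² + 38q − 1943 = 0.
Discriminant: 38² + 4·1943 = 1444 + 7772 = 9216; √9216 = 96.
q = (−38 + 96)/2 = 29, and p = q + 38 = 67.
Check: 29 · 67 = 1943.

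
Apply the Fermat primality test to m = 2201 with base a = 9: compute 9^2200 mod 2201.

9^1 ≡ 9 (mod 2201)
9^2 ≡ 9^2 = 81 ≡ 81 (mod 2201)
9^4 ≡ 81^2 = 6561 ≡ 2159 (mod 2201)
9^8 ≡ 2159^2 = 4661281 ≡ 1764 (mod 2201)
9^16 ≡ 1764^2 = 3111696 ≡ 1683 (mod 2201)
9^32 ≡ 1683^2 = 2832489 ≡ 2003 (mod 2201)
9^64 ≡ 2003^2 = 4012009 ≡ 1787 (mod 2201)
9^128 ≡ 1787^2 = 3193369 ≡ 1919 (mod 2201)
9^256 ≡ 1919^2 = 3682561 ≡ 288 (mod 2201)
9^512 ≡ 288^2 = 82944 ≡ 1507 (mod 2201)
9^1024 ≡ 1507^2 = 2271049 ≡ 1818 (mod 2201)
9^2048 ≡ 1818^2 = 3305124 ≡ 1423 (mod 2201)
2200 = 2048 + 128 + 16 + 8 in binary powers of 2.
So 9^2200 ≡ 1423 · 1919 · 1683 · 1764 ≡ 1741 (mod 2201).
Since 1741 ≠ 1, base 9 is a Fermat witness: 2201 is composite.

1741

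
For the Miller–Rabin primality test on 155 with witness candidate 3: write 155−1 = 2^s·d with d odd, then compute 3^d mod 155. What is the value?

155 − 1 = 154 = 2^1 · 77, so d = 77.
3^1 ≡ 3 (mod 155)
3^2 ≡ 3^2 = 9 ≡ 9 (mod 155)
3^4 ≡ 9^2 = 81 ≡ 81 (mod 155)
3^8 ≡ 81^2 = 6561 ≡ 51 (mod 155)
3^16 ≡ 51^2 = 2601 ≡ 121 (mod 155)
3^32 ≡ 121^2 = 14641 ≡ 71 (mod 155)
3^64 ≡ 71^2 = 5041 ≡ 81 (mod 155)
77 = 64 + 8 + 4 + 1 in binary powers of 2.
So 3^77 ≡ 81 · 51 · 81 · 3 ≡ 53 (mod 155).
Squaring chain: 53; never reaches −1, so base 3 is a Miller–Rabin witness that 155 is composite.

53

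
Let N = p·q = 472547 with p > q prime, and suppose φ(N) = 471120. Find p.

φ(n) = (p−1)(q−1) = n − (p+q) + 1, so p + q = 472547 − 471120 + 1 = 1428.
p and q are the roots of t² − 1428t + 472547 = 0.
Discriminant: 1428² − 4·472547 = 2039184 − 1890188 = 148996; √148996 = 386.
q = (1428 − 386)/2 = 521, p = (1428 + 386)/2 = 907.
Check: 521 · 907 = 472547.

907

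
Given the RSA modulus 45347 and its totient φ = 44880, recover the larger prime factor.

331

φ(n) = (p−1)(q−1) = n − (p+q) + 1, so p + q = 45347 − 44880 + 1 = 468.
p and q are the roots of t² − 468t + 45347 = 0.
Discriminant: 468² − 4·45347 = 219024 − 181388 = 37636; √37636 = 194.
q = (468 − 194)/2 = 137, p = (468 + 194)/2 = 331.
Check: 137 · 331 = 45347.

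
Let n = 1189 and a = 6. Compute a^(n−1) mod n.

6^1 ≡ 6 (mod 1189)
6^2 ≡ 6^2 = 36 ≡ 36 (mod 1189)
6^4 ≡ 36^2 = 1296 ≡ 107 (mod 1189)
6^8 ≡ 107^2 = 11449 ≡ 748 (mod 1189)
6^16 ≡ 748^2 = 559504 ≡ 674 (mod 1189)
6^32 ≡ 674^2 = 454276 ≡ 78 (mod 1189)
6^64 ≡ 78^2 = 6084 ≡ 139 (mod 1189)
6^128 ≡ 139^2 = 19321 ≡ 297 (mod 1189)
6^256 ≡ 297^2 = 88209 ≡ 223 (mod 1189)
6^512 ≡ 223^2 = 49729 ≡ 980 (mod 1189)
6^1024 ≡ 980^2 = 960400 ≡ 877 (mod 1189)
1188 = 1024 + 128 + 32 + 4 in binary powers of 2.
So 6^1188 ≡ 877 · 297 · 78 · 107 ≡ 605 (mod 1189).
Since 605 ≠ 1, base 6 is a Fermat witness: 1189 is composite.

605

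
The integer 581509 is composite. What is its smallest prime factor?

23

581509 is odd.
Digit sum 28, not divisible by 3.
Ends in 9: not divisible by 5.
7: 581509 = 7·83072 + 5
11: 581509 = 11·52864 + 5
13: 581509 = 13·44731 + 6
17: 581509 = 17·34206 + 7
19: 581509 = 19·30605 + 14
23: 581509 = 23·25283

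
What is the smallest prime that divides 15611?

15611 is odd.
Digit sum 14, not divisible by 3.
Ends in 1: not divisible by 5.
7: 15611 = 7·2230 + 1
11: 15611 = 11·1419 + 2
13: 15611 = 13·1200 + 11
17: 15611 = 17·918 + 5
19: 15611 = 19·821 + 12
23: 15611 = 23·678 + 17
29: 15611 = 29·538 + 9
31: 15611 = 31·503 + 18
37: 15611 = 37·421 + 34
41: 15611 = 41·380 + 31
43: 15611 = 43·363 + 2
47: 15611 = 47·332 + 7
53: 15611 = 53·294 + 29
59: 15611 = 59·264 + 35
61: 15611 = 61·255 + 56
67: 15611 = 67·233

67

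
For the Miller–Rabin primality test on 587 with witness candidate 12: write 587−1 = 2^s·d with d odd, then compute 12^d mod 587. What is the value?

1

587 − 1 = 586 = 2^1 · 293, so d = 293.
12^1 ≡ 12 (mod 587)
12^2 ≡ 12^2 = 144 ≡ 144 (mod 587)
12^4 ≡ 144^2 = 20736 ≡ 191 (mod 587)
12^8 ≡ 191^2 = 36481 ≡ 87 (mod 587)
12^16 ≡ 87^2 = 7569 ≡ 525 (mod 587)
12^32 ≡ 525^2 = 275625 ≡ 322 (mod 587)
12^64 ≡ 322^2 = 103684 ≡ 372 (mod 587)
12^128 ≡ 372^2 = 138384 ≡ 439 (mod 587)
12^256 ≡ 439^2 = 192721 ≡ 185 (mod 587)
293 = 256 + 32 + 4 + 1 in binary powers of 2.
So 12^293 ≡ 185 · 322 · 191 · 12 ≡ 1 (mod 587).
Since 12^d ≡ 1 (mod 587), base 12 does not prove 587 composite.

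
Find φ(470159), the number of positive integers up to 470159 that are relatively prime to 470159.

Factor: 470159 = 37 · 97 · 131.
φ(470159) = (37−1) · (97−1) · (131−1) = 36 · 96 · 130 = 449280.

449280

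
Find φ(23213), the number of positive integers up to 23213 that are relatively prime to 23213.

Factor: 23213 = 139 · 167.
φ(23213) = (139−1) · (167−1) = 138 · 166 = 22908.

22908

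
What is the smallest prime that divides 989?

989 is odd.
Digit sum 26, not divisible by 3.
Ends in 9: not divisible by 5.
7: 989 = 7·141 + 2
11: 989 = 11·89 + 10
13: 989 = 13·76 + 1
17: 989 = 17·58 + 3
19: 989 = 19·52 + 1
23: 989 = 23·43

23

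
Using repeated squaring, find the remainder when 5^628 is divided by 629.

404

5^1 ≡ 5 (mod 629)
5^2 ≡ 5^2 = 25 ≡ 25 (mod 629)
5^4 ≡ 25^2 = 625 ≡ 625 (mod 629)
5^8 ≡ 625^2 = 390625 ≡ 16 (mod 629)
5^16 ≡ 16^2 = 256 ≡ 256 (mod 629)
5^32 ≡ 256^2 = 65536 ≡ 120 (mod 629)
5^64 ≡ 120^2 = 14400 ≡ 562 (mod 629)
5^128 ≡ 562^2 = 315844 ≡ 86 (mod 629)
5^256 ≡ 86^2 = 7396 ≡ 477 (mod 629)
5^512 ≡ 477^2 = 227529 ≡ 460 (mod 629)
628 = 512 + 64 + 32 + 16 + 4 in binary powers of 2.
So 5^628 ≡ 460 · 562 · 120 · 256 · 625 ≡ 404 (mod 629).
Since 404 ≠ 1, base 5 is a Fermat witness: 629 is composite.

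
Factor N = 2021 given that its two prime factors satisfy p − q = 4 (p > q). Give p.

Since p = q + 4, we have 2021 = q(q + 4), so q² + 4q − 2021 = 0.
Discriminant: 4² + 4·2021 = 16 + 8084 = 8100; √8100 = 90.
q = (−4 + 90)/2 = 43, and p = q + 4 = 47.
Check: 43 · 47 = 2021.

47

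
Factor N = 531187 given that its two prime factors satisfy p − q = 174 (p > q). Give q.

Since p = q + 174, we have 531187 = q(q + 174), so q² + 174q − 531187 = 0.
Discriminant: 174² + 4·531187 = 30276 + 2124748 = 2155024; √2155024 = 1468.
q = (−174 + 1468)/2 = 647, and p = q + 174 = 821.
Check: 647 · 821 = 531187.

647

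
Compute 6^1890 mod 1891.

6^1 ≡ 6 (mod 1891)
6^2 ≡ 6^2 = 36 ≡ 36 (mod 1891)
6^4 ≡ 36^2 = 1296 ≡ 1296 (mod 1891)
6^8 ≡ 1296^2 = 1679616 ≡ 408 (mod 1891)
6^16 ≡ 408^2 = 166464 ≡ 56 (mod 1891)
6^32 ≡ 56^2 = 3136 ≡ 1245 (mod 1891)
6^64 ≡ 1245^2 = 1550025 ≡ 1296 (mod 1891)
6^128 ≡ 1296^2 = 1679616 ≡ 408 (mod 1891)
6^256 ≡ 408^2 = 166464 ≡ 56 (mod 1891)
6^512 ≡ 56^2 = 3136 ≡ 1245 (mod 1891)
6^1024 ≡ 1245^2 = 1550025 ≡ 1296 (mod 1891)
1890 = 1024 + 512 + 256 + 64 + 32 + 2 in binary powers of 2.
So 6^1890 ≡ 1296 · 1245 · 56 · 1296 · 1245 · 36 ≡ 1768 (mod 1891).
Since 1768 ≠ 1, base 6 is a Fermat witness: 1891 is composite.

1768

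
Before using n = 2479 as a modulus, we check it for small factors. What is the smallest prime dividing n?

37

2479 is odd.
Digit sum 22, not divisible by 3.
Ends in 9: not divisible by 5.
7: 2479 = 7·354 + 1
11: 2479 = 11·225 + 4
13: 2479 = 13·190 + 9
17: 2479 = 17·145 + 14
19: 2479 = 19·130 + 9
23: 2479 = 23·107 + 18
29: 2479 = 29·85 + 14
31: 2479 = 31·79 + 30
37: 2479 = 37·67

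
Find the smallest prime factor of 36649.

67

36649 is odd.
Digit sum 28, not divisible by 3.
Ends in 9: not divisible by 5.
7: 36649 = 7·5235 + 4
11: 36649 = 11·3331 + 8
13: 36649 = 13·2819 + 2
17: 36649 = 17·2155 + 14
19: 36649 = 19·1928 + 17
23: 36649 = 23·1593 + 10
29: 36649 = 29·1263 + 22
31: 36649 = 31·1182 + 7
37: 36649 = 37·990 + 19
41: 36649 = 41·893 + 36
43: 36649 = 43·852 + 13
47: 36649 = 47·779 + 36
53: 36649 = 53·691 + 26
59: 36649 = 59·621 + 10
61: 36649 = 61·600 + 49
67: 36649 = 67·547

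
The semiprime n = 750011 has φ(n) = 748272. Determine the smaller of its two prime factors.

787

φ(n) = (p−1)(q−1) = n − (p+q) + 1, so p + q = 750011 − 748272 + 1 = 1740.
p and q are the roots of t² − 1740t + 750011 = 0.
Discriminant: 1740² − 4·750011 = 3027600 − 3000044 = 27556; √27556 = 166.
q = (1740 − 166)/2 = 787, p = (1740 + 166)/2 = 953.
Check: 787 · 953 = 750011.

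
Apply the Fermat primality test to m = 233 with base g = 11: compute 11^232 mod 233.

11^1 ≡ 11 (mod 233)
11^2 ≡ 11^2 = 121 ≡ 121 (mod 233)
11^4 ≡ 121^2 = 14641 ≡ 195 (mod 233)
11^8 ≡ 195^2 = 38025 ≡ 46 (mod 233)
11^16 ≡ 46^2 = 2116 ≡ 19 (mod 233)
11^32 ≡ 19^2 = 361 ≡ 128 (mod 233)
11^64 ≡ 128^2 = 16384 ≡ 74 (mod 233)
11^128 ≡ 74^2 = 5476 ≡ 117 (mod 233)
232 = 128 + 64 + 32 + 8 in binary powers of 2.
So 11^232 ≡ 117 · 74 · 128 · 46 ≡ 1 (mod 233).
Since the result is 1, base 11 gives no evidence that 233 is composite.

1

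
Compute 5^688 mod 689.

5^1 ≡ 5 (mod 689)
5^2 ≡ 5^2 = 25 ≡ 25 (mod 689)
5^4 ≡ 25^2 = 625 ≡ 625 (mod 689)
5^8 ≡ 625^2 = 390625 ≡ 651 (mod 689)
5^16 ≡ 651^2 = 423801 ≡ 66 (mod 689)
5^32 ≡ 66^2 = 4356 ≡ 222 (mod 689)
5^64 ≡ 222^2 = 49284 ≡ 365 (mod 689)
5^128 ≡ 365^2 = 133225 ≡ 248 (mod 689)
5^256 ≡ 248^2 = 61504 ≡ 183 (mod 689)
5^512 ≡ 183^2 = 33489 ≡ 417 (mod 689)
688 = 512 + 128 + 32 + 16 in binary powers of 2.
So 5^688 ≡ 417 · 248 · 222 · 66 ≡ 365 (mod 689).
Since 365 ≠ 1, base 5 is a Fermat witness: 689 is composite.

365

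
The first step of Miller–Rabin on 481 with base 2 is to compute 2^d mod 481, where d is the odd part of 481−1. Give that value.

60

481 − 1 = 480 = 2^5 · 15, so d = 15.
2^1 ≡ 2 (mod 481)
2^2 ≡ 2^2 = 4 ≡ 4 (mod 481)
2^4 ≡ 4^2 = 16 ≡ 16 (mod 481)
2^8 ≡ 16^2 = 256 ≡ 256 (mod 481)
15 = 8 + 4 + 2 + 1 in binary powers of 2.
So 2^15 ≡ 256 · 16 · 4 · 2 ≡ 60 (mod 481).
Squaring chain: 60 → 233 → 417 → 248 → 417; never reaches −1, so base 2 is a Miller–Rabin witness that 481 is composite.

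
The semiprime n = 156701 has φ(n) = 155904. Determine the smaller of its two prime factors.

349

φ(n) = (p−1)(q−1) = n − (p+q) + 1, so p + q = 156701 − 155904 + 1 = 798.
p and q are the roots of t² − 798t + 156701 = 0.
Discriminant: 798² − 4·156701 = 636804 − 626804 = 10000; √10000 = 100.
q = (798 − 100)/2 = 349, p = (798 + 100)/2 = 449.
Check: 349 · 449 = 156701.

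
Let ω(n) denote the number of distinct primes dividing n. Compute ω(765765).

765765 = 3^2 · 85085
85085 = 5 · 17017
17017 = 7 · 2431
2431 = 11 · 221
221 = 13 · 17
765765 = 3^2 · 5 · 7 · 11 · 13 · 17, which has 6 distinct prime factors.

6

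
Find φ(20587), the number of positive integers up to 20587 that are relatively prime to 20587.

16512

Factor: 20587 = 7 · 17 · 173.
φ(20587) = (7−1) · (17−1) · (173−1) = 6 · 16 · 172 = 16512.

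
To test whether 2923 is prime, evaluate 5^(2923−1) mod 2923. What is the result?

936

5^1 ≡ 5 (mod 2923)
5^2 ≡ 5^2 = 25 ≡ 25 (mod 2923)
5^4 ≡ 25^2 = 625 ≡ 625 (mod 2923)
5^8 ≡ 625^2 = 390625 ≡ 1866 (mod 2923)
5^16 ≡ 1866^2 = 3481956 ≡ 663 (mod 2923)
5^32 ≡ 663^2 = 439569 ≡ 1119 (mod 2923)
5^64 ≡ 1119^2 = 1252161 ≡ 1117 (mod 2923)
5^128 ≡ 1117^2 = 1247689 ≡ 2491 (mod 2923)
5^256 ≡ 2491^2 = 6205081 ≡ 2475 (mod 2923)
5^512 ≡ 2475^2 = 6125625 ≡ 1940 (mod 2923)
5^1024 ≡ 1940^2 = 3763600 ≡ 1699 (mod 2923)
5^2048 ≡ 1699^2 = 2886601 ≡ 1600 (mod 2923)
2922 = 2048 + 512 + 256 + 64 + 32 + 8 + 2 in binary powers of 2.
So 5^2922 ≡ 1600 · 1940 · 2475 · 1117 · 1119 · 1866 · 25 ≡ 936 (mod 2923).
Since 936 ≠ 1, base 5 is a Fermat witness: 2923 is composite.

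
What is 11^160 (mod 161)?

32

11^1 ≡ 11 (mod 161)
11^2 ≡ 11^2 = 121 ≡ 121 (mod 161)
11^4 ≡ 121^2 = 14641 ≡ 151 (mod 161)
11^8 ≡ 151^2 = 22801 ≡ 100 (mod 161)
11^16 ≡ 100^2 = 10000 ≡ 18 (mod 161)
11^32 ≡ 18^2 = 324 ≡ 2 (mod 161)
11^64 ≡ 2^2 = 4 ≡ 4 (mod 161)
11^128 ≡ 4^2 = 16 ≡ 16 (mod 161)
160 = 128 + 32 in binary powers of 2.
So 11^160 ≡ 16 · 2 ≡ 32 (mod 161).
Since 32 ≠ 1, base 11 is a Fermat witness: 161 is composite.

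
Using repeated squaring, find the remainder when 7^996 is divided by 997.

7^1 ≡ 7 (mod 997)
7^2 ≡ 7^2 = 49 ≡ 49 (mod 997)
7^4 ≡ 49^2 = 2401 ≡ 407 (mod 997)
7^8 ≡ 407^2 = 165649 ≡ 147 (mod 997)
7^16 ≡ 147^2 = 21609 ≡ 672 (mod 997)
7^32 ≡ 672^2 = 451584 ≡ 940 (mod 997)
7^64 ≡ 940^2 = 883600 ≡ 258 (mod 997)
7^128 ≡ 258^2 = 66564 ≡ 762 (mod 997)
7^256 ≡ 762^2 = 580644 ≡ 390 (mod 997)
7^512 ≡ 390^2 = 152100 ≡ 556 (mod 997)
996 = 512 + 256 + 128 + 64 + 32 + 4 in binary powers of 2.
So 7^996 ≡ 556 · 390 · 762 · 258 · 940 · 407 ≡ 1 (mod 997).
Since the result is 1, base 7 gives no evidence that 997 is composite.

1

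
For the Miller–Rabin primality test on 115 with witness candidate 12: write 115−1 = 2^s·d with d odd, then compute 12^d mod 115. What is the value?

52

115 − 1 = 114 = 2^1 · 57, so d = 57.
12^1 ≡ 12 (mod 115)
12^2 ≡ 12^2 = 144 ≡ 29 (mod 115)
12^4 ≡ 29^2 = 841 ≡ 36 (mod 115)
12^8 ≡ 36^2 = 1296 ≡ 31 (mod 115)
12^16 ≡ 31^2 = 961 ≡ 41 (mod 115)
12^32 ≡ 41^2 = 1681 ≡ 71 (mod 115)
57 = 32 + 16 + 8 + 1 in binary powers of 2.
So 12^57 ≡ 71 · 41 · 31 · 12 ≡ 52 (mod 115).
Squaring chain: 52; never reaches −1, so base 12 is a Miller–Rabin witness that 115 is composite.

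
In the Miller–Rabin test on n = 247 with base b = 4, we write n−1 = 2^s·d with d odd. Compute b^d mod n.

220

247 − 1 = 246 = 2^1 · 123, so d = 123.
4^1 ≡ 4 (mod 247)
4^2 ≡ 4^2 = 16 ≡ 16 (mod 247)
4^4 ≡ 16^2 = 256 ≡ 9 (mod 247)
4^8 ≡ 9^2 = 81 ≡ 81 (mod 247)
4^16 ≡ 81^2 = 6561 ≡ 139 (mod 247)
4^32 ≡ 139^2 = 19321 ≡ 55 (mod 247)
4^64 ≡ 55^2 = 3025 ≡ 61 (mod 247)
123 = 64 + 32 + 16 + 8 + 2 + 1 in binary powers of 2.
So 4^123 ≡ 61 · 55 · 139 · 81 · 16 · 4 ≡ 220 (mod 247).
Squaring chain: 220; never reaches −1, so base 4 is a Miller–Rabin witness that 247 is composite.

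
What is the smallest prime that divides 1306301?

1306301 is odd.
Digit sum 14, not divisible by 3.
Ends in 1: not divisible by 5.
7: 1306301 = 7·186614 + 3
11: 1306301 = 11·118754 + 7
13: 1306301 = 13·100484 + 9
17: 1306301 = 17·76841 + 4
19: 1306301 = 19·68752 + 13
23: 1306301 = 23·56795 + 16
29: 1306301 = 29·45044 + 25
31: 1306301 = 31·42138 + 23
37: 1306301 = 37·35305 + 16
41: 1306301 = 41·31861

41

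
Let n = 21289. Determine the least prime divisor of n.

21289 is odd.
Digit sum 22, not divisible by 3.
Ends in 9: not divisible by 5.
7: 21289 = 7·3041 + 2
11: 21289 = 11·1935 + 4
13: 21289 = 13·1637 + 8
17: 21289 = 17·1252 + 5
19: 21289 = 19·1120 + 9
23: 21289 = 23·925 + 14
29: 21289 = 29·734 + 3
31: 21289 = 31·686 + 23
37: 21289 = 37·575 + 14
41: 21289 = 41·519 + 10
43: 21289 = 43·495 + 4
47: 21289 = 47·452 + 45
53: 21289 = 53·401 + 36
59: 21289 = 59·360 + 49
61: 21289 = 61·349

61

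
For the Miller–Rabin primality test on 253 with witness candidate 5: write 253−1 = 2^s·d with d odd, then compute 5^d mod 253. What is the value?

191

253 − 1 = 252 = 2^2 · 63, so d = 63.
5^1 ≡ 5 (mod 253)
5^2 ≡ 5^2 = 25 ≡ 25 (mod 253)
5^4 ≡ 25^2 = 625 ≡ 119 (mod 253)
5^8 ≡ 119^2 = 14161 ≡ 246 (mod 253)
5^16 ≡ 246^2 = 60516 ≡ 49 (mod 253)
5^32 ≡ 49^2 = 2401 ≡ 124 (mod 253)
63 = 32 + 16 + 8 + 4 + 2 + 1 in binary powers of 2.
So 5^63 ≡ 124 · 49 · 246 · 119 · 25 · 5 ≡ 191 (mod 253).
Squaring chain: 191 → 49; never reaches −1, so base 5 is a Miller–Rabin witness that 253 is composite.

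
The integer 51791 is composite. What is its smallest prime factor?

51791 is odd.
Digit sum 23, not divisible by 3.
Ends in 1: not divisible by 5.
7: 51791 = 7·7398 + 5
11: 51791 = 11·4708 + 3
13: 51791 = 13·3983 + 12
17: 51791 = 17·3046 + 9
19: 51791 = 19·2725 + 16
23: 51791 = 23·2251 + 18
29: 51791 = 29·1785 + 26
31: 51791 = 31·1670 + 21
37: 51791 = 37·1399 + 28
41: 51791 = 41·1263 + 8
43: 51791 = 43·1204 + 19
47: 51791 = 47·1101 + 44
53: 51791 = 53·977 + 10
59: 51791 = 59·877 + 48
61: 51791 = 61·849 + 2
67: 51791 = 67·773

67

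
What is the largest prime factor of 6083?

79

6083 = 7 · 869
869 = 11 · 79
79 is prime.
So 6083 = 7 · 11 · 79; the largest prime factor is 79.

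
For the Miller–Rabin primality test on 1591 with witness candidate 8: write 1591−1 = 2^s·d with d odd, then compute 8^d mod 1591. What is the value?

1591 − 1 = 1590 = 2^1 · 795, so d = 795.
8^1 ≡ 8 (mod 1591)
8^2 ≡ 8^2 = 64 ≡ 64 (mod 1591)
8^4 ≡ 64^2 = 4096 ≡ 914 (mod 1591)
8^8 ≡ 914^2 = 835396 ≡ 121 (mod 1591)
8^16 ≡ 121^2 = 14641 ≡ 322 (mod 1591)
8^32 ≡ 322^2 = 103684 ≡ 269 (mod 1591)
8^64 ≡ 269^2 = 72361 ≡ 766 (mod 1591)
8^128 ≡ 766^2 = 586756 ≡ 1268 (mod 1591)
8^256 ≡ 1268^2 = 1607824 ≡ 914 (mod 1591)
8^512 ≡ 914^2 = 835396 ≡ 121 (mod 1591)
795 = 512 + 256 + 16 + 8 + 2 + 1 in binary powers of 2.
So 8^795 ≡ 121 · 914 · 322 · 121 · 64 · 8 ≡ 290 (mod 1591).
Squaring chain: 290; never reaches −1, so base 8 is a Miller–Rabin witness that 1591 is composite.

290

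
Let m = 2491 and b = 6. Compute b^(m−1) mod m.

6^1 ≡ 6 (mod 2491)
6^2 ≡ 6^2 = 36 ≡ 36 (mod 2491)
6^4 ≡ 36^2 = 1296 ≡ 1296 (mod 2491)
6^8 ≡ 1296^2 = 1679616 ≡ 682 (mod 2491)
6^16 ≡ 682^2 = 465124 ≡ 1798 (mod 2491)
6^32 ≡ 1798^2 = 3232804 ≡ 1977 (mod 2491)
6^64 ≡ 1977^2 = 3908529 ≡ 150 (mod 2491)
6^128 ≡ 150^2 = 22500 ≡ 81 (mod 2491)
6^256 ≡ 81^2 = 6561 ≡ 1579 (mod 2491)
6^512 ≡ 1579^2 = 2493241 ≡ 2241 (mod 2491)
6^1024 ≡ 2241^2 = 5022081 ≡ 225 (mod 2491)
6^2048 ≡ 225^2 = 50625 ≡ 805 (mod 2491)
2490 = 2048 + 256 + 128 + 32 + 16 + 8 + 2 in binary powers of 2.
So 6^2490 ≡ 805 · 1579 · 81 · 1977 · 1798 · 682 · 36 ≡ 1865 (mod 2491).
Since 1865 ≠ 1, base 6 is a Fermat witness: 2491 is composite.

1865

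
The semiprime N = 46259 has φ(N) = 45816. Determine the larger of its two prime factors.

277

φ(n) = (p−1)(q−1) = n − (p+q) + 1, so p + q = 46259 − 45816 + 1 = 444.
p and q are the roots of t² − 444t + 46259 = 0.
Discriminant: 444² − 4·46259 = 197136 − 185036 = 12100; √12100 = 110.
q = (444 − 110)/2 = 167, p = (444 + 110)/2 = 277.
Check: 167 · 277 = 46259.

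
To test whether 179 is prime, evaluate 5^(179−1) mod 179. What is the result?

5^1 ≡ 5 (mod 179)
5^2 ≡ 5^2 = 25 ≡ 25 (mod 179)
5^4 ≡ 25^2 = 625 ≡ 88 (mod 179)
5^8 ≡ 88^2 = 7744 ≡ 47 (mod 179)
5^16 ≡ 47^2 = 2209 ≡ 61 (mod 179)
5^32 ≡ 61^2 = 3721 ≡ 141 (mod 179)
5^64 ≡ 141^2 = 19881 ≡ 12 (mod 179)
5^128 ≡ 12^2 = 144 ≡ 144 (mod 179)
178 = 128 + 32 + 16 + 2 in binary powers of 2.
So 5^178 ≡ 144 · 141 · 61 · 25 ≡ 1 (mod 179).
Since the result is 1, base 5 gives no evidence that 179 is composite.

1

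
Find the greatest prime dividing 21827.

73

21827 = 13 · 1679
1679 = 23 · 73
73 is prime.
So 21827 = 13 · 23 · 73; the largest prime factor is 73.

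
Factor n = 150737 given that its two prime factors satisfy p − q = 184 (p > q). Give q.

Since p = q + 184, we have 150737 = q(q + 184), so q² + 184q − 150737 = 0.
Discriminant: 184² + 4·150737 = 33856 + 602948 = 636804; √636804 = 798.
q = (−184 + 798)/2 = 307, and p = q + 184 = 491.
Check: 307 · 491 = 150737.

307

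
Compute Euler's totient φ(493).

448

Factor: 493 = 17 · 29.
φ(493) = (17−1) · (29−1) = 16 · 28 = 448.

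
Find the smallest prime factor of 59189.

59189 is odd.
Digit sum 32, not divisible by 3.
Ends in 9: not divisible by 5.
7: 59189 = 7·8455 + 4
11: 59189 = 11·5380 + 9
13: 59189 = 13·4553

13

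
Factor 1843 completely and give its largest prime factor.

1843 = 19 · 97
97 is prime.
So 1843 = 19 · 97; the largest prime factor is 97.

97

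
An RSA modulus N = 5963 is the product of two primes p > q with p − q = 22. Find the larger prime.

Since p = q + 22, we have 5963 = q(q + 22), so q² + 22q − 5963 = 0.
Discriminant: 22² + 4·5963 = 484 + 23852 = 24336; √24336 = 156.
q = (−22 + 156)/2 = 67, and p = q + 22 = 89.
Check: 67 · 89 = 5963.

89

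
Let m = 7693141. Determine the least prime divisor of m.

67

7693141 is odd.
Digit sum 31, not divisible by 3.
Ends in 1: not divisible by 5.
7: 7693141 = 7·1099020 + 1
11: 7693141 = 11·699376 + 5
13: 7693141 = 13·591780 + 1
17: 7693141 = 17·452537 + 12
19: 7693141 = 19·404902 + 3
23: 7693141 = 23·334484 + 9
29: 7693141 = 29·265280 + 21
31: 7693141 = 31·248165 + 26
37: 7693141 = 37·207922 + 27
41: 7693141 = 41·187637 + 24
43: 7693141 = 43·178910 + 11
47: 7693141 = 47·163683 + 40
53: 7693141 = 53·145153 + 32
59: 7693141 = 59·130392 + 13
61: 7693141 = 61·126117 + 4
67: 7693141 = 67·114823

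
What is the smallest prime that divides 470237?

470237 is odd.
Digit sum 23, not divisible by 3.
Ends in 7: not divisible by 5.
7: 470237 = 7·67176 + 5
11: 470237 = 11·42748 + 9
13: 470237 = 13·36172 + 1
17: 470237 = 17·27661

17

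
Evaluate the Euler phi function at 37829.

32400

Factor: 37829 = 11 · 19 · 181.
φ(37829) = (11−1) · (19−1) · (181−1) = 10 · 18 · 180 = 32400.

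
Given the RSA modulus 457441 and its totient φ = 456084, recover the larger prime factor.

739

φ(n) = (p−1)(q−1) = n − (p+q) + 1, so p + q = 457441 − 456084 + 1 = 1358.
p and q are the roots of t² − 1358t + 457441 = 0.
Discriminant: 1358² − 4·457441 = 1844164 − 1829764 = 14400; √14400 = 120.
q = (1358 − 120)/2 = 619, p = (1358 + 120)/2 = 739.
Check: 619 · 739 = 457441.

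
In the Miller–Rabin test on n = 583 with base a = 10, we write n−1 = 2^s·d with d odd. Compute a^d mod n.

583 − 1 = 582 = 2^1 · 291, so d = 291.
10^1 ≡ 10 (mod 583)
10^2 ≡ 10^2 = 100 ≡ 100 (mod 583)
10^4 ≡ 100^2 = 10000 ≡ 89 (mod 583)
10^8 ≡ 89^2 = 7921 ≡ 342 (mod 583)
10^16 ≡ 342^2 = 116964 ≡ 364 (mod 583)
10^32 ≡ 364^2 = 132496 ≡ 155 (mod 583)
10^64 ≡ 155^2 = 24025 ≡ 122 (mod 583)
10^128 ≡ 122^2 = 14884 ≡ 309 (mod 583)
10^256 ≡ 309^2 = 95481 ≡ 452 (mod 583)
291 = 256 + 32 + 2 + 1 in binary powers of 2.
So 10^291 ≡ 452 · 155 · 100 · 10 ≡ 307 (mod 583).
Squaring chain: 307; never reaches −1, so base 10 is a Miller–Rabin witness that 583 is composite.

307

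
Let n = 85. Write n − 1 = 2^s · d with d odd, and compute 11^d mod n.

61

85 − 1 = 84 = 2^2 · 21, so d = 21.
11^1 ≡ 11 (mod 85)
11^2 ≡ 11^2 = 121 ≡ 36 (mod 85)
11^4 ≡ 36^2 = 1296 ≡ 21 (mod 85)
11^8 ≡ 21^2 = 441 ≡ 16 (mod 85)
11^16 ≡ 16^2 = 256 ≡ 1 (mod 85)
21 = 16 + 4 + 1 in binary powers of 2.
So 11^21 ≡ 1 · 21 · 11 ≡ 61 (mod 85).
Squaring chain: 61 → 66; never reaches −1, so base 11 is a Miller–Rabin witness that 85 is composite.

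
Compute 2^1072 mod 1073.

2^1 ≡ 2 (mod 1073)
2^2 ≡ 2^2 = 4 ≡ 4 (mod 1073)
2^4 ≡ 4^2 = 16 ≡ 16 (mod 1073)
2^8 ≡ 16^2 = 256 ≡ 256 (mod 1073)
2^16 ≡ 256^2 = 65536 ≡ 83 (mod 1073)
2^32 ≡ 83^2 = 6889 ≡ 451 (mod 1073)
2^64 ≡ 451^2 = 203401 ≡ 604 (mod 1073)
2^128 ≡ 604^2 = 364816 ≡ 1069 (mod 1073)
2^256 ≡ 1069^2 = 1142761 ≡ 16 (mod 1073)
2^512 ≡ 16^2 = 256 ≡ 256 (mod 1073)
2^1024 ≡ 256^2 = 65536 ≡ 83 (mod 1073)
1072 = 1024 + 32 + 16 in binary powers of 2.
So 2^1072 ≡ 83 · 451 · 83 ≡ 604 (mod 1073).
Since 604 ≠ 1, base 2 is a Fermat witness: 1073 is composite.

604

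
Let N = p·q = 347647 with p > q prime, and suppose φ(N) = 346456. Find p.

φ(n) = (p−1)(q−1) = n − (p+q) + 1, so p + q = 347647 − 346456 + 1 = 1192.
p and q are the roots of t² − 1192t + 347647 = 0.
Discriminant: 1192² − 4·347647 = 1420864 − 1390588 = 30276; √30276 = 174.
q = (1192 − 174)/2 = 509, p = (1192 + 174)/2 = 683.
Check: 509 · 683 = 347647.

683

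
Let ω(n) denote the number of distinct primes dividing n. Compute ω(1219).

1219 = 23 · 53
1219 = 23 · 53, which has 2 distinct prime factors.

2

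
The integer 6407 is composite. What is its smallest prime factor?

6407 is odd.
Digit sum 17, not divisible by 3.
Ends in 7: not divisible by 5.
7: 6407 = 7·915 + 2
11: 6407 = 11·582 + 5
13: 6407 = 13·492 + 11
17: 6407 = 17·376 + 15
19: 6407 = 19·337 + 4
23: 6407 = 23·278 + 13
29: 6407 = 29·220 + 27
31: 6407 = 31·206 + 21
37: 6407 = 37·173 + 6
41: 6407 = 41·156 + 11
43: 6407 = 43·149

43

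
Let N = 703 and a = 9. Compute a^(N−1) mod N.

9^1 ≡ 9 (mod 703)
9^2 ≡ 9^2 = 81 ≡ 81 (mod 703)
9^4 ≡ 81^2 = 6561 ≡ 234 (mod 703)
9^8 ≡ 234^2 = 54756 ≡ 625 (mod 703)
9^16 ≡ 625^2 = 390625 ≡ 460 (mod 703)
9^32 ≡ 460^2 = 211600 ≡ 700 (mod 703)
9^64 ≡ 700^2 = 490000 ≡ 9 (mod 703)
9^128 ≡ 9^2 = 81 ≡ 81 (mod 703)
9^256 ≡ 81^2 = 6561 ≡ 234 (mod 703)
9^512 ≡ 234^2 = 54756 ≡ 625 (mod 703)
702 = 512 + 128 + 32 + 16 + 8 + 4 + 2 in binary powers of 2.
So 9^702 ≡ 625 · 81 · 700 · 460 · 625 · 234 · 81 ≡ 1 (mod 703).
Since the result is 1, base 9 gives no evidence that 703 is composite.

1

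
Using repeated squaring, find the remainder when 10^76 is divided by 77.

67

10^1 ≡ 10 (mod 77)
10^2 ≡ 10^2 = 100 ≡ 23 (mod 77)
10^4 ≡ 23^2 = 529 ≡ 67 (mod 77)
10^8 ≡ 67^2 = 4489 ≡ 23 (mod 77)
10^16 ≡ 23^2 = 529 ≡ 67 (mod 77)
10^32 ≡ 67^2 = 4489 ≡ 23 (mod 77)
10^64 ≡ 23^2 = 529 ≡ 67 (mod 77)
76 = 64 + 8 + 4 in binary powers of 2.
So 10^76 ≡ 67 · 23 · 67 ≡ 67 (mod 77).
Since 67 ≠ 1, base 10 is a Fermat witness: 77 is composite.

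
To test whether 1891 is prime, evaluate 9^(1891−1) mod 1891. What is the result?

1

9^1 ≡ 9 (mod 1891)
9^2 ≡ 9^2 = 81 ≡ 81 (mod 1891)
9^4 ≡ 81^2 = 6561 ≡ 888 (mod 1891)
9^8 ≡ 888^2 = 788544 ≡ 1888 (mod 1891)
9^16 ≡ 1888^2 = 3564544 ≡ 9 (mod 1891)
9^32 ≡ 9^2 = 81 ≡ 81 (mod 1891)
9^64 ≡ 81^2 = 6561 ≡ 888 (mod 1891)
9^128 ≡ 888^2 = 788544 ≡ 1888 (mod 1891)
9^256 ≡ 1888^2 = 3564544 ≡ 9 (mod 1891)
9^512 ≡ 9^2 = 81 ≡ 81 (mod 1891)
9^1024 ≡ 81^2 = 6561 ≡ 888 (mod 1891)
1890 = 1024 + 512 + 256 + 64 + 32 + 2 in binary powers of 2.
So 9^1890 ≡ 888 · 81 · 9 · 888 · 81 · 81 ≡ 1 (mod 1891).
Since the result is 1, base 9 gives no evidence that 1891 is composite.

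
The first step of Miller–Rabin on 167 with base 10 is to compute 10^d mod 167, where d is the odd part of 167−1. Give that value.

167 − 1 = 166 = 2^1 · 83, so d = 83.
10^1 ≡ 10 (mod 167)
10^2 ≡ 10^2 = 100 ≡ 100 (mod 167)
10^4 ≡ 100^2 = 10000 ≡ 147 (mod 167)
10^8 ≡ 147^2 = 21609 ≡ 66 (mod 167)
10^16 ≡ 66^2 = 4356 ≡ 14 (mod 167)
10^32 ≡ 14^2 = 196 ≡ 29 (mod 167)
10^64 ≡ 29^2 = 841 ≡ 6 (mod 167)
83 = 64 + 16 + 2 + 1 in binary powers of 2.
So 10^83 ≡ 6 · 14 · 100 · 10 ≡ 166 (mod 167).
Since 10^d ≡ 166 (mod 167), base 10 does not prove 167 composite.

166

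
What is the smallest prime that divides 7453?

7453 is odd.
Digit sum 19, not divisible by 3.
Ends in 3: not divisible by 5.
7: 7453 = 7·1064 + 5
11: 7453 = 11·677 + 6
13: 7453 = 13·573 + 4
17: 7453 = 17·438 + 7
19: 7453 = 19·392 + 5
23: 7453 = 23·324 + 1
29: 7453 = 29·257

29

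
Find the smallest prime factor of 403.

13

403 is odd.
Digit sum 7, not divisible by 3.
Ends in 3: not divisible by 5.
7: 403 = 7·57 + 4
11: 403 = 11·36 + 7
13: 403 = 13·31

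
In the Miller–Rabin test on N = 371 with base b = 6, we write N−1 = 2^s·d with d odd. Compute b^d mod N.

216

371 − 1 = 370 = 2^1 · 185, so d = 185.
6^1 ≡ 6 (mod 371)
6^2 ≡ 6^2 = 36 ≡ 36 (mod 371)
6^4 ≡ 36^2 = 1296 ≡ 183 (mod 371)
6^8 ≡ 183^2 = 33489 ≡ 99 (mod 371)
6^16 ≡ 99^2 = 9801 ≡ 155 (mod 371)
6^32 ≡ 155^2 = 24025 ≡ 281 (mod 371)
6^64 ≡ 281^2 = 78961 ≡ 309 (mod 371)
6^128 ≡ 309^2 = 95481 ≡ 134 (mod 371)
185 = 128 + 32 + 16 + 8 + 1 in binary powers of 2.
So 6^185 ≡ 134 · 281 · 155 · 99 · 6 ≡ 216 (mod 371).
Squaring chain: 216; never reaches −1, so base 6 is a Miller–Rabin witness that 371 is composite.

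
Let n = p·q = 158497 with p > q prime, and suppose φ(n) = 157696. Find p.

449

φ(n) = (p−1)(q−1) = n − (p+q) + 1, so p + q = 158497 − 157696 + 1 = 802.
p and q are the roots of t² − 802t + 158497 = 0.
Discriminant: 802² − 4·158497 = 643204 − 633988 = 9216; √9216 = 96.
q = (802 − 96)/2 = 353, p = (802 + 96)/2 = 449.
Check: 353 · 449 = 158497.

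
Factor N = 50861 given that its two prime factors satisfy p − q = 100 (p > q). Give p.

281

Since p = q + 100, we have 50861 = q(q + 100), so q² + 100q − 50861 = 0.
Discriminant: 100² + 4·50861 = 10000 + 203444 = 213444; √213444 = 462.
q = (−100 + 462)/2 = 181, and p = q + 100 = 281.
Check: 181 · 281 = 50861.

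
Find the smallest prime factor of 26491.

59

26491 is odd.
Digit sum 22, not divisible by 3.
Ends in 1: not divisible by 5.
7: 26491 = 7·3784 + 3
11: 26491 = 11·2408 + 3
13: 26491 = 13·2037 + 10
17: 26491 = 17·1558 + 5
19: 26491 = 19·1394 + 5
23: 26491 = 23·1151 + 18
29: 26491 = 29·913 + 14
31: 26491 = 31·854 + 17
37: 26491 = 37·715 + 36
41: 26491 = 41·646 + 5
43: 26491 = 43·616 + 3
47: 26491 = 47·563 + 30
53: 26491 = 53·499 + 44
59: 26491 = 59·449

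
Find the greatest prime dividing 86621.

97

86621 = 19 · 4559
4559 = 47 · 97
97 is prime.
So 86621 = 19 · 47 · 97; the largest prime factor is 97.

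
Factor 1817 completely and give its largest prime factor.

1817 = 23 · 79
79 is prime.
So 1817 = 23 · 79; the largest prime factor is 79.

79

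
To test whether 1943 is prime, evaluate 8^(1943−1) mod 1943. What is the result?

1715

8^1 ≡ 8 (mod 1943)
8^2 ≡ 8^2 = 64 ≡ 64 (mod 1943)
8^4 ≡ 64^2 = 4096 ≡ 210 (mod 1943)
8^8 ≡ 210^2 = 44100 ≡ 1354 (mod 1943)
8^16 ≡ 1354^2 = 1833316 ≡ 1067 (mod 1943)
8^32 ≡ 1067^2 = 1138489 ≡ 1834 (mod 1943)
8^64 ≡ 1834^2 = 3363556 ≡ 223 (mod 1943)
8^128 ≡ 223^2 = 49729 ≡ 1154 (mod 1943)
8^256 ≡ 1154^2 = 1331716 ≡ 761 (mod 1943)
8^512 ≡ 761^2 = 579121 ≡ 107 (mod 1943)
8^1024 ≡ 107^2 = 11449 ≡ 1734 (mod 1943)
1942 = 1024 + 512 + 256 + 128 + 16 + 4 + 2 in binary powers of 2.
So 8^1942 ≡ 1734 · 107 · 761 · 1154 · 1067 · 210 · 64 ≡ 1715 (mod 1943).
Since 1715 ≠ 1, base 8 is a Fermat witness: 1943 is composite.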